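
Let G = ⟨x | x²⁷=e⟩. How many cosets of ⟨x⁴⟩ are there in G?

First find ord(x⁴) by computing successive powers:
  (x⁴)¹ = x⁴, (x⁴)² = x⁸, (x⁴)³ = x¹², (x⁴)⁴ = x¹⁶, (x⁴)⁵ = x²⁰, (x⁴)⁶ = x²⁴, (x⁴)⁷ = x, (x⁴)⁸ = x⁵, (x⁴)⁹ = x⁹, (x⁴)¹⁰ = x¹³, (x⁴)¹¹ = x¹⁷, (x⁴)¹² = x²¹, (x⁴)¹³ = x²⁵, (x⁴)¹⁴ = x², (x⁴)¹⁵ = x⁶, (x⁴)¹⁶ = x¹⁰, (x⁴)¹⁷ = x¹⁴, (x⁴)¹⁸ = x¹⁸, (x⁴)¹⁹ = x²², (x⁴)²⁰ = x²⁶, (x⁴)²¹ = x³, (x⁴)²² = x⁷, (x⁴)²³ = x¹¹, (x⁴)²⁴ = x¹⁵, (x⁴)²⁵ = x¹⁹, (x⁴)²⁶ = x²³, (x⁴)²⁷ = e.
So |⟨x⁴⟩| = ord(x⁴) = 27. With |G| = 27, by Lagrange [G : ⟨x⁴⟩] = 27/27 = 1.

Answer: 1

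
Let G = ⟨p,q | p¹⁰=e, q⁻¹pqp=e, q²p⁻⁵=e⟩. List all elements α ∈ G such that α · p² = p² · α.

⟨p²⟩ ⊆ C_G(p²) since powers of p² commute with p²; so |C_G(p²)| ≥ |⟨p²⟩| = 5.
By orbit–stabilizer, |C_G(p²)| = |G| / |conj. class of p²| = 20 / 2 = 10.
The 10 elements commuting with p² are {e, p, p², p³, p⁴, p⁵, p⁶, p⁷, p⁸, p⁹}.

Answer: {e, p, p², p³, p⁴, p⁵, p⁶, p⁷, p⁸, p⁹}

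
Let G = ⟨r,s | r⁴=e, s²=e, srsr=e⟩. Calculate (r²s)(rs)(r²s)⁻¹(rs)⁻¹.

[(r²s), (rs)] = (r²s)·(rs)·(r²s)⁻¹·(rs)⁻¹.
  (r²s) · (rs) = r
  r · (r²s) = r³s
  (r³s) · (rs) = r²

Answer: r²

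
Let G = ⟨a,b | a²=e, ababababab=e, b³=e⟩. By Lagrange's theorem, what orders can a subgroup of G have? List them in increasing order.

|G| = 60 = 2² · 3 · 5. By Lagrange's theorem the order of any subgroup divides 60; the divisors of 60 are 1, 2, 3, 4, 5, 6, 10, 12, 15, 20, 30, 60.

Answer: 1, 2, 3, 4, 5, 6, 10, 12, 15, 20, 30, 60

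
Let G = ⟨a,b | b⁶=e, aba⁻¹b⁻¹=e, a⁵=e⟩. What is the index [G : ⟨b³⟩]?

First find ord(b³) by computing successive powers:
  (b³)¹ = b³, (b³)² = e.
So |⟨b³⟩| = ord(b³) = 2. With |G| = 30, by Lagrange [G : ⟨b³⟩] = 30/2 = 15.

Answer: 15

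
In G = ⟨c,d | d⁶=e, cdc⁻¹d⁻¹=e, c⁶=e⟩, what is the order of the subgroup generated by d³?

|⟨d³⟩| equals the order of d³. Compute successive powers until reaching e:
  (d³)¹ = d³, (d³)² = e.
The smallest positive k with (d³)ᵏ = e is 2, so |⟨d³⟩| = 2.

Answer: 2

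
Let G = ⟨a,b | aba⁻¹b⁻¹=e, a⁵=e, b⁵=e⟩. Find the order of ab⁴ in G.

Compute successive powers until reaching e:
  (ab⁴)¹ = ab⁴, (ab⁴)² = a²b³, (ab⁴)³ = a³b², (ab⁴)⁴ = a⁴b, (ab⁴)⁵ = e.
The smallest positive k with (ab⁴)ᵏ = e is 5.

Answer: 5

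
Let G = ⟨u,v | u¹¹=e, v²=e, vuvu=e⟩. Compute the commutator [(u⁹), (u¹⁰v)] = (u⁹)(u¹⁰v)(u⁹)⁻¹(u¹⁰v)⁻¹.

[(u⁹), (u¹⁰v)] = (u⁹)·(u¹⁰v)·(u⁹)⁻¹·(u¹⁰v)⁻¹.
  (u⁹) · (u¹⁰v) = u⁸v
  (u⁸v) · (u²) = u⁶v
  (u⁶v) · (u¹⁰v) = u⁷

Answer: u⁷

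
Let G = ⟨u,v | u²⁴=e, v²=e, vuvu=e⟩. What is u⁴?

Compute successive powers of u, reducing at each step:
  u²: u · u = u²
  u³: (u²) · u = u³
  u⁴: (u³) · u = u⁴

Answer: u⁴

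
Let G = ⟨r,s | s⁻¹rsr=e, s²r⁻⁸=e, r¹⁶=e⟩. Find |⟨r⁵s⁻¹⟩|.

|⟨r⁵s⁻¹⟩| equals the order of r⁵s⁻¹. Compute successive powers until reaching e:
  (r⁵s⁻¹)¹ = r⁵s⁻¹, (r⁵s⁻¹)² = r⁸, (r⁵s⁻¹)³ = r⁵s, (r⁵s⁻¹)⁴ = e.
The smallest positive k with (r⁵s⁻¹)ᵏ = e is 4, so |⟨r⁵s⁻¹⟩| = 4.

Answer: 4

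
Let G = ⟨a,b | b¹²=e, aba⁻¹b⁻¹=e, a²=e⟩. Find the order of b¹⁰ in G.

Compute successive powers until reaching e:
  (b¹⁰)¹ = b¹⁰, (b¹⁰)² = b⁸, (b¹⁰)³ = b⁶, (b¹⁰)⁴ = b⁴, (b¹⁰)⁵ = b², (b¹⁰)⁶ = e.
The smallest positive k with (b¹⁰)ᵏ = e is 6.

Answer: 6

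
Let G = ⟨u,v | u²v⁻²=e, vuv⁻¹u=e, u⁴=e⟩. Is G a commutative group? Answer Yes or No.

u·v = uv but v·u = uv⁻¹, so u·v ≠ v·u and G is not abelian.

Answer: No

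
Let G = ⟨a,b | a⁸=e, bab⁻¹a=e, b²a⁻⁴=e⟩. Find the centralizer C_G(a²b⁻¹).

⟨a²b⁻¹⟩ ⊆ C_G(a²b⁻¹) since powers of a²b⁻¹ commute with a²b⁻¹; so |C_G(a²b⁻¹)| ≥ |⟨a²b⁻¹⟩| = 4.
By orbit–stabilizer, |C_G(a²b⁻¹)| = |G| / |conj. class of a²b⁻¹| = 16 / 4 = 4.
The 4 elements commuting with a²b⁻¹ are {e, a⁴, a²b, a²b⁻¹}.

Answer: {e, a⁴, a²b, a²b⁻¹}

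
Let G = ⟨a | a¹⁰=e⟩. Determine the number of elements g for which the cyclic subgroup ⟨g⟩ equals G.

G is cyclic of order 10. An element generates G iff its order is 10, and a cyclic group of order 10 has exactly φ(10) = 4 such elements.

Answer: 4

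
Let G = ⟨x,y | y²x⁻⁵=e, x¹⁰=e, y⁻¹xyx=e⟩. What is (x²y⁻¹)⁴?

Compute successive powers of (x²y⁻¹), reducing at each step:
  (x²y⁻¹)²: (x²y⁻¹) · x² = y⁻¹;   (y⁻¹) · y⁻¹ = x⁵
  (x²y⁻¹)³: (x⁵) · x² = x⁷;   (x⁷) · y⁻¹ = x²y
  (x²y⁻¹)⁴: (x²y) · x² = y;   y · y⁻¹ = e

Answer: e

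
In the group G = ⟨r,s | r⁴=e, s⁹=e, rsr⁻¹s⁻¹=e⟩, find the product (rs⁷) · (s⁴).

Compute (rs⁷) · (s⁴) by multiplying left to right and reducing via the relations at each step:
  (rs⁷) · s⁴ = rs²

Answer: rs²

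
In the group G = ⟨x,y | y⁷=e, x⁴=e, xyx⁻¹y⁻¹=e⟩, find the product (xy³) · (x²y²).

Compute (xy³) · (x²y²) by multiplying left to right and reducing via the relations at each step:
  (xy³) · x² = x³y³
  (x³y³) · y² = x³y⁵

Answer: x³y⁵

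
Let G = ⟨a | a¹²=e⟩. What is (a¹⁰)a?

Compute (a¹⁰) · a by multiplying left to right and reducing via the relations at each step:
  (a¹⁰) · a = a¹¹

Answer: a¹¹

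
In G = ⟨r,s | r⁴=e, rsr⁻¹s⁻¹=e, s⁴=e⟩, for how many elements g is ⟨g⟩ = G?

⟨g⟩ = G would require ord(g) = |G| = 16, but the maximum element order in G is 4 < 16. So G is not cyclic and no single element generates it: the count is 0.

Answer: 0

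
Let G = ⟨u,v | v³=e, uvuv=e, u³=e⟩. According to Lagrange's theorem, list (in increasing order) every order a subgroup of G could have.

|G| = 12 = 2² · 3. By Lagrange's theorem the order of any subgroup divides 12; the divisors of 12 are 1, 2, 3, 4, 6, 12.

Answer: 1, 2, 3, 4, 6, 12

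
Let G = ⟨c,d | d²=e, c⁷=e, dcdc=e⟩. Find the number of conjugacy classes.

The conjugacy classes (representative and size) are:
  [e] (size 1), [c⁶] (size 2), [c⁵] (size 2), [c⁴] (size 2), [cd] (size 7).
Class equation: 1 + 2 + 2 + 2 + 7 = 14 = |G|. So G has 5 conjugacy classes.

Answer: 5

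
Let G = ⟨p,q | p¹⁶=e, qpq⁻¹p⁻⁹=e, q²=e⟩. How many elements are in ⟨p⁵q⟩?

|⟨p⁵q⟩| equals the order of p⁵q. Compute successive powers until reaching e:
  (p⁵q)¹ = p⁵q, (p⁵q)² = p², (p⁵q)³ = p⁷q, (p⁵q)⁴ = p⁴, (p⁵q)⁵ = p⁹q, (p⁵q)⁶ = p⁶, (p⁵q)⁷ = p¹¹q, (p⁵q)⁸ = p⁸, (p⁵q)⁹ = p¹³q, (p⁵q)¹⁰ = p¹⁰, (p⁵q)¹¹ = p¹⁵q, (p⁵q)¹² = p¹², (p⁵q)¹³ = pq, (p⁵q)¹⁴ = p¹⁴, (p⁵q)¹⁵ = p³q, (p⁵q)¹⁶ = e.
The smallest positive k with (p⁵q)ᵏ = e is 16, so |⟨p⁵q⟩| = 16.

Answer: 16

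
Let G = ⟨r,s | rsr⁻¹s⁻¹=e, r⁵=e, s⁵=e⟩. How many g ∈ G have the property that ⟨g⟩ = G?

⟨g⟩ = G would require ord(g) = |G| = 25, but the maximum element order in G is 5 < 25. So G is not cyclic and no single element generates it: the count is 0.

Answer: 0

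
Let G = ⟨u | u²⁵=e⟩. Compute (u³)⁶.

Compute successive powers of (u³), reducing at each step:
  (u³)²: (u³) · u³ = u⁶
  (u³)³: (u⁶) · u³ = u⁹
  (u³)⁴: (u⁹) · u³ = u¹²
  (u³)⁵: (u¹²) · u³ = u¹⁵
  (u³)⁶: (u¹⁵) · u³ = u¹⁸

Answer: u¹⁸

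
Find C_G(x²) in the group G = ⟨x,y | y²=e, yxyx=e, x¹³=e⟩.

⟨x²⟩ ⊆ C_G(x²) since powers of x² commute with x²; so |C_G(x²)| ≥ |⟨x²⟩| = 13.
By orbit–stabilizer, |C_G(x²)| = |G| / |conj. class of x²| = 26 / 2 = 13.
The 13 elements commuting with x² are {e, x, x², x³, x⁴, x⁵, x⁶, x⁷, x⁸, x⁹, x¹⁰, x¹¹, x¹²}.

Answer: {e, x, x², x³, x⁴, x⁵, x⁶, x⁷, x⁸, x⁹, x¹⁰, x¹¹, x¹²}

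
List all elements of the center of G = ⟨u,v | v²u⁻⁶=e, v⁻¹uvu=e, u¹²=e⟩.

An element z ∈ Z(G) iff z commutes with every generator.
For example u⁶ is central: (u⁶)·u = u⁷ = u·(u⁶); (u⁶)·v = v⁻¹ = v·(u⁶).
Whereas u ∉ Z(G) since u·v = uv ≠ u⁵v⁻¹ = v·u.
Checking each of the 24 elements this way gives Z(G) = {e, u⁶}, of order 2.

Answer: {e, u⁶}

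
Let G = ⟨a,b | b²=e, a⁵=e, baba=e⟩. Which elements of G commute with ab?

⟨ab⟩ ⊆ C_G(ab) since powers of ab commute with ab; so |C_G(ab)| ≥ |⟨ab⟩| = 2.
By orbit–stabilizer, |C_G(ab)| = |G| / |conj. class of ab| = 10 / 5 = 2.
The 2 elements commuting with ab are {e, ab}.

Answer: {e, ab}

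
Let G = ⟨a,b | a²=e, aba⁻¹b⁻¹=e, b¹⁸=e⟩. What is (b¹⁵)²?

Compute successive powers of (b¹⁵), reducing at each step:
  (b¹⁵)²: (b¹⁵) · b¹⁵ = b¹²

Answer: b¹²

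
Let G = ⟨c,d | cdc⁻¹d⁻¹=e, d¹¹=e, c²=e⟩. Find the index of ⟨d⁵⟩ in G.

First find ord(d⁵) by computing successive powers:
  (d⁵)¹ = d⁵, (d⁵)² = d¹⁰, (d⁵)³ = d⁴, (d⁵)⁴ = d⁹, (d⁵)⁵ = d³, (d⁵)⁶ = d⁸, (d⁵)⁷ = d², (d⁵)⁸ = d⁷, (d⁵)⁹ = d, (d⁵)¹⁰ = d⁶, (d⁵)¹¹ = e.
So |⟨d⁵⟩| = ord(d⁵) = 11. With |G| = 22, by Lagrange [G : ⟨d⁵⟩] = 22/11 = 2.

Answer: 2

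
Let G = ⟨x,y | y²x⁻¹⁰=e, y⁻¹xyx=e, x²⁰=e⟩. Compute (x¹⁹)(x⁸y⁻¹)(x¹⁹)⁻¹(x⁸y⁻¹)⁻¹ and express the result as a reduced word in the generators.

[(x¹⁹), (x⁸y⁻¹)] = (x¹⁹)·(x⁸y⁻¹)·(x¹⁹)⁻¹·(x⁸y⁻¹)⁻¹.
  (x¹⁹) · (x⁸y⁻¹) = x⁷y⁻¹
  (x⁷y⁻¹) · x = x⁶y⁻¹
  (x⁶y⁻¹) · (x⁸y) = x¹⁸

Answer: x¹⁸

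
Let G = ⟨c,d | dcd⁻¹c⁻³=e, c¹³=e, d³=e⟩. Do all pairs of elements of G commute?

c·d = cd but d·c = c³d, so c·d ≠ d·c and G is not abelian.

Answer: No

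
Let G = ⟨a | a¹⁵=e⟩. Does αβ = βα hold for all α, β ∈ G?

G has a single generator, so G is cyclic and hence abelian.

Answer: Yes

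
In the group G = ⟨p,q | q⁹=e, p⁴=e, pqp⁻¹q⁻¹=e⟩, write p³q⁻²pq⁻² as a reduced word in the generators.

Multiply left to right, reducing at each step:
  (p³) · q⁻² = p³q⁷
  (p³q⁷) · p = q⁷
  (q⁷) · q⁻² = q⁵

Answer: q⁵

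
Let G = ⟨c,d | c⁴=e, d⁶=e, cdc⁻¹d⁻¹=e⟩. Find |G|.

Enumerate words in the generators, reducing via the relations: the distinct elements are
  {c, d, e, cd, c², c³, d², d³, d⁴, d⁵, cd², cd³, cd⁴, cd⁵, c²d, c³d, c²d², c²d³, c²d⁴, c²d⁵, c³d², c³d³, c³d⁴, c³d⁵}.
No further products give new elements, so |G| = 24.

Answer: 24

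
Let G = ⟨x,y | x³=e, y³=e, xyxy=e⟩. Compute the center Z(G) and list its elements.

An element z ∈ Z(G) iff z commutes with every generator.
For example e is central: e·x = x = x·e; e·y = y = y·e.
Whereas x ∉ Z(G) since x·y = xy ≠ x²y² = y·x.
Checking each of the 12 elements this way gives Z(G) = {e}, of order 1.

Answer: {e}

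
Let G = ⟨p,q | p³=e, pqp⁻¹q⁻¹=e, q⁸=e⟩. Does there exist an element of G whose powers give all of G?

|G| = 24. The element pq has order 24 (its powers give 24 distinct elements), so ⟨pq⟩ = G and G is cyclic.

Answer: Yes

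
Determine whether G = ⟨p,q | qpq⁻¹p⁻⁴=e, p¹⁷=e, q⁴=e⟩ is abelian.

p·q = pq but q·p = p⁴q, so p·q ≠ q·p and G is not abelian.

Answer: No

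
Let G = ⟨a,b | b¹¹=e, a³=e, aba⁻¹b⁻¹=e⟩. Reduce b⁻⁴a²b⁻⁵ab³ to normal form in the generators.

Multiply left to right, reducing at each step:
  (b⁷) · a² = a²b⁷
  (a²b⁷) · b⁻⁵ = a²b²
  (a²b²) · a = b²
  (b²) · b³ = b⁵

Answer: b⁵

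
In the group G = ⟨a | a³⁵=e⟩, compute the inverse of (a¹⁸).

The order of (a¹⁸) is 35 (smallest k with (a¹⁸)ᵏ = e), so (a¹⁸)⁻¹ = (a¹⁸)³⁴ = a¹⁷.
Check: (a¹⁸) · (a¹⁷) → (a¹⁸) · a¹⁷ = e, giving e as required.

Answer: a¹⁷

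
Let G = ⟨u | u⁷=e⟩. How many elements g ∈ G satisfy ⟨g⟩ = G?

G is cyclic of order 7. An element generates G iff its order is 7, and a cyclic group of order 7 has exactly φ(7) = 6 such elements.

Answer: 6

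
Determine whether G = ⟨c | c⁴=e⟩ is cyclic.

|G| = 4. The element c has order 4 (its powers give 4 distinct elements), so ⟨c⟩ = G and G is cyclic.

Answer: Yes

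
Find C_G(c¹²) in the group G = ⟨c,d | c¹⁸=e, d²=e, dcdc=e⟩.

⟨c¹²⟩ ⊆ C_G(c¹²) since powers of c¹² commute with c¹²; so |C_G(c¹²)| ≥ |⟨c¹²⟩| = 3.
By orbit–stabilizer, |C_G(c¹²)| = |G| / |conj. class of c¹²| = 36 / 2 = 18.
The 18 elements commuting with c¹² are {e, c, c², c³, c⁴, c⁵, c⁶, c⁷, c⁸, c⁹, c¹⁰, c¹¹, c¹², c¹³, c¹⁴, c¹⁵, c¹⁶, c¹⁷}.

Answer: {e, c, c², c³, c⁴, c⁵, c⁶, c⁷, c⁸, c⁹, c¹⁰, c¹¹, c¹², c¹³, c¹⁴, c¹⁵, c¹⁶, c¹⁷}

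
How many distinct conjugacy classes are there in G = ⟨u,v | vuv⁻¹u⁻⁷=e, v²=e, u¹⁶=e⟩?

The conjugacy classes (representative and size) are:
  [e] (size 1), [u] (size 2), [u¹⁴] (size 2), [u³] (size 2), [u⁴] (size 2), [u¹⁰] (size 2), [u⁸] (size 1), [u⁹] (size 2), [u¹¹] (size 2), [u¹⁰v] (size 8), [uv] (size 8).
Class equation: 1 + 2 + 2 + 2 + 2 + 2 + 1 + 2 + 2 + 8 + 8 = 32 = |G|. So G has 11 conjugacy classes.

Answer: 11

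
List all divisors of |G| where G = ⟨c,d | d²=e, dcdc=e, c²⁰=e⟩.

|G| = 40 = 2³ · 5. By Lagrange's theorem the order of any subgroup divides 40; the divisors of 40 are 1, 2, 4, 5, 8, 10, 20, 40.

Answer: 1, 2, 4, 5, 8, 10, 20, 40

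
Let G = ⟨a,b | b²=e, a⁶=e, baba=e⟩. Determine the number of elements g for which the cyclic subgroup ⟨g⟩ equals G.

⟨g⟩ = G would require ord(g) = |G| = 12, but the maximum element order in G is 6 < 12. So G is not cyclic and no single element generates it: the count is 0.

Answer: 0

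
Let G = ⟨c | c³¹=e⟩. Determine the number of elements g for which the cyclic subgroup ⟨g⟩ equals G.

G is cyclic of order 31. An element generates G iff its order is 31, and a cyclic group of order 31 has exactly φ(31) = 30 such elements.

Answer: 30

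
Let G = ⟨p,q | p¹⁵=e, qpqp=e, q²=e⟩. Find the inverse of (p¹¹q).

The order of (p¹¹q) is 2 (smallest k with (p¹¹q)ᵏ = e), so (p¹¹q)⁻¹ = (p¹¹q)¹ = p¹¹q.
Check: (p¹¹q) · (p¹¹q) → (p¹¹q) · p¹¹ = q;   q · q = e, giving e as required.

Answer: p¹¹q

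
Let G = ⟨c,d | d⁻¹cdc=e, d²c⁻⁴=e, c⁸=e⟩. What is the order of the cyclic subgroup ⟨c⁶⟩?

|⟨c⁶⟩| equals the order of c⁶. Compute successive powers until reaching e:
  (c⁶)¹ = c⁶, (c⁶)² = c⁴, (c⁶)³ = c², (c⁶)⁴ = e.
The smallest positive k with (c⁶)ᵏ = e is 4, so |⟨c⁶⟩| = 4.

Answer: 4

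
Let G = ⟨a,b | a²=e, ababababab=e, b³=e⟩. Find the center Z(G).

An element z ∈ Z(G) iff z commutes with every generator.
For example e is central: e·a = a = a·e; e·b = b = b·e.
Whereas a ∉ Z(G) since a·b = ab ≠ ba = b·a.
Checking each of the 60 elements this way gives Z(G) = {e}, of order 1.

Answer: {e}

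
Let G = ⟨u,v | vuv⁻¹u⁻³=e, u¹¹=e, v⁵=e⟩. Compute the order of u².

Compute successive powers until reaching e:
  (u²)¹ = u², (u²)² = u⁴, (u²)³ = u⁶, (u²)⁴ = u⁸, (u²)⁵ = u¹⁰, (u²)⁶ = u, (u²)⁷ = u³, (u²)⁸ = u⁵, (u²)⁹ = u⁷, (u²)¹⁰ = u⁹, (u²)¹¹ = e.
The smallest positive k with (u²)ᵏ = e is 11.

Answer: 11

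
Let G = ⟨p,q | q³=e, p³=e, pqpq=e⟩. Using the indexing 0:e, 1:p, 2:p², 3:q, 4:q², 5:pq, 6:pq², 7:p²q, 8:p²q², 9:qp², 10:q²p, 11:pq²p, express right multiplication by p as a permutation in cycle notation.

(0 1 2)(3 8 9)(4 10 5)(6 11 7)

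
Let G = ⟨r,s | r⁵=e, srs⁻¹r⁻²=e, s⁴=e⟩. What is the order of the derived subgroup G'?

G' = [G, G] is generated by all commutators. The generator-pair commutators are: [r, s] = r⁴.
The subgroup they normally generate is {e, r, r², r³, r⁴}, of order 5.
Check: |G/G'| = 20/5 = 4 is the order of the abelianisation.

Answer: 5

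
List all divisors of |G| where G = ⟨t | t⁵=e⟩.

|G| = 5 = 5. By Lagrange's theorem the order of any subgroup divides 5; the divisors of 5 are 1, 5.

Answer: 1, 5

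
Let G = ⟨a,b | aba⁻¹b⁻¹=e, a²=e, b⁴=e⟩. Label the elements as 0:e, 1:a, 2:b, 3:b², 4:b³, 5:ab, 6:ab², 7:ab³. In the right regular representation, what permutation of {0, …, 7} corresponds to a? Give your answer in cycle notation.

(0 1)(2 5)(3 6)(4 7)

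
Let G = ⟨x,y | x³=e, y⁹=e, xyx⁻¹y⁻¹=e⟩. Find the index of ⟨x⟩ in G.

First find ord(x) by computing successive powers:
  x¹ = x, x² = x², x³ = e.
So |⟨x⟩| = ord(x) = 3. With |G| = 27, by Lagrange [G : ⟨x⟩] = 27/3 = 9.

Answer: 9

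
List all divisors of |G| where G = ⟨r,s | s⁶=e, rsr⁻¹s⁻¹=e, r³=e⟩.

|G| = 18 = 2 · 3². By Lagrange's theorem the order of any subgroup divides 18; the divisors of 18 are 1, 2, 3, 6, 9, 18.

Answer: 1, 2, 3, 6, 9, 18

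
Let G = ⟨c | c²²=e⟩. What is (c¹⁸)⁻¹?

The order of (c¹⁸) is 11 (smallest k with (c¹⁸)ᵏ = e), so (c¹⁸)⁻¹ = (c¹⁸)¹⁰ = c⁴.
Check: (c¹⁸) · (c⁴) → (c¹⁸) · c⁴ = e, giving e as required.

Answer: c⁴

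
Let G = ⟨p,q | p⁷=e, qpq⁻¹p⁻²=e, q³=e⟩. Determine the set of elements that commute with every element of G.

An element z ∈ Z(G) iff z commutes with every generator.
For example e is central: e·p = p = p·e; e·q = q = q·e.
Whereas p ∉ Z(G) since p·q = pq ≠ p²q = q·p.
Checking each of the 21 elements this way gives Z(G) = {e}, of order 1.

Answer: {e}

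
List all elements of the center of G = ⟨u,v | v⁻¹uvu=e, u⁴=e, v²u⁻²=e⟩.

An element z ∈ Z(G) iff z commutes with every generator.
For example u² is central: (u²)·u = u³ = u·(u²); (u²)·v = v⁻¹ = v·(u²).
Whereas u ∉ Z(G) since u·v = uv ≠ uv⁻¹ = v·u.
Checking each of the 8 elements this way gives Z(G) = {e, u²}, of order 2.

Answer: {e, u²}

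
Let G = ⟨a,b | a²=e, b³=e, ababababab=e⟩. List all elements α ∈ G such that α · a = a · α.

⟨a⟩ ⊆ C_G(a) since powers of a commute with a; so |C_G(a)| ≥ |⟨a⟩| = 2.
By orbit–stabilizer, |C_G(a)| = |G| / |conj. class of a| = 60 / 15 = 4.
The 4 elements commuting with a are {e, a, abab²abab²ab, bab²abab²ab}.

Answer: {e, a, abab²abab²ab, bab²abab²ab}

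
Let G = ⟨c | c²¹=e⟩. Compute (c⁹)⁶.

Compute successive powers of (c⁹), reducing at each step:
  (c⁹)²: (c⁹) · c⁹ = c¹⁸
  (c⁹)³: (c¹⁸) · c⁹ = c⁶
  (c⁹)⁴: (c⁶) · c⁹ = c¹⁵
  (c⁹)⁵: (c¹⁵) · c⁹ = c³
  (c⁹)⁶: (c³) · c⁹ = c¹²

Answer: c¹²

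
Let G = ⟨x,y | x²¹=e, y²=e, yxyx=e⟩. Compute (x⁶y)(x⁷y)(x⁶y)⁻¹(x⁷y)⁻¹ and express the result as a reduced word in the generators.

[(x⁶y), (x⁷y)] = (x⁶y)·(x⁷y)·(x⁶y)⁻¹·(x⁷y)⁻¹.
  (x⁶y) · (x⁷y) = x²⁰
  (x²⁰) · (x⁶y) = x⁵y
  (x⁵y) · (x⁷y) = x¹⁹

Answer: x¹⁹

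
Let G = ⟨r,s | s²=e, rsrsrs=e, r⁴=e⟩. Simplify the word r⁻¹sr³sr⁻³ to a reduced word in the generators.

Multiply left to right, reducing at each step:
  (r³) · s = r³s
  (r³s) · r³ = r³sr³
  (r³sr³) · s = sr
  (sr) · r⁻³ = sr²

Answer: sr²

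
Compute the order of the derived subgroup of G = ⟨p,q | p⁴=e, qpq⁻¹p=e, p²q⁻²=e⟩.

G' = [G, G] is generated by all commutators. The generator-pair commutators are: [p, q] = p².
The subgroup they normally generate is {e, p²}, of order 2.
Check: |G/G'| = 8/2 = 4 is the order of the abelianisation.

Answer: 2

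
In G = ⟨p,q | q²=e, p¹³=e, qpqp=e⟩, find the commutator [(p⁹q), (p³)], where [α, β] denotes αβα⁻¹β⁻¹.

[(p⁹q), (p³)] = (p⁹q)·(p³)·(p⁹q)⁻¹·(p³)⁻¹.
  (p⁹q) · (p³) = p⁶q
  (p⁶q) · (p⁹q) = p¹⁰
  (p¹⁰) · (p¹⁰) = p⁷

Answer: p⁷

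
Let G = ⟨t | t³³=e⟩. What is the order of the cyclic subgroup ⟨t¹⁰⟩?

|⟨t¹⁰⟩| equals the order of t¹⁰. Compute successive powers until reaching e:
  (t¹⁰)¹ = t¹⁰, (t¹⁰)² = t²⁰, (t¹⁰)³ = t³⁰, (t¹⁰)⁴ = t⁷, (t¹⁰)⁵ = t¹⁷, (t¹⁰)⁶ = t²⁷, (t¹⁰)⁷ = t⁴, (t¹⁰)⁸ = t¹⁴, (t¹⁰)⁹ = t²⁴, (t¹⁰)¹⁰ = t, (t¹⁰)¹¹ = t¹¹, (t¹⁰)¹² = t²¹, (t¹⁰)¹³ = t³¹, (t¹⁰)¹⁴ = t⁸, (t¹⁰)¹⁵ = t¹⁸, (t¹⁰)¹⁶ = t²⁸, (t¹⁰)¹⁷ = t⁵, (t¹⁰)¹⁸ = t¹⁵, (t¹⁰)¹⁹ = t²⁵, (t¹⁰)²⁰ = t², (t¹⁰)²¹ = t¹², (t¹⁰)²² = t²², (t¹⁰)²³ = t³², (t¹⁰)²⁴ = t⁹, (t¹⁰)²⁵ = t¹⁹, (t¹⁰)²⁶ = t²⁹, (t¹⁰)²⁷ = t⁶, (t¹⁰)²⁸ = t¹⁶, (t¹⁰)²⁹ = t²⁶, (t¹⁰)³⁰ = t³, (t¹⁰)³¹ = t¹³, (t¹⁰)³² = t²³, (t¹⁰)³³ = e.
The smallest positive k with (t¹⁰)ᵏ = e is 33, so |⟨t¹⁰⟩| = 33.

Answer: 33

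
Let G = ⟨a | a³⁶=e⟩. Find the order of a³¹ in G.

Compute successive powers until reaching e:
  (a³¹)¹ = a³¹, (a³¹)² = a²⁶, (a³¹)³ = a²¹, (a³¹)⁴ = a¹⁶, (a³¹)⁵ = a¹¹, (a³¹)⁶ = a⁶, (a³¹)⁷ = a, (a³¹)⁸ = a³², (a³¹)⁹ = a²⁷, (a³¹)¹⁰ = a²², (a³¹)¹¹ = a¹⁷, (a³¹)¹² = a¹², (a³¹)¹³ = a⁷, (a³¹)¹⁴ = a², (a³¹)¹⁵ = a³³, (a³¹)¹⁶ = a²⁸, (a³¹)¹⁷ = a²³, (a³¹)¹⁸ = a¹⁸, (a³¹)¹⁹ = a¹³, (a³¹)²⁰ = a⁸, (a³¹)²¹ = a³, (a³¹)²² = a³⁴, (a³¹)²³ = a²⁹, (a³¹)²⁴ = a²⁴, (a³¹)²⁵ = a¹⁹, (a³¹)²⁶ = a¹⁴, (a³¹)²⁷ = a⁹, (a³¹)²⁸ = a⁴, (a³¹)²⁹ = a³⁵, (a³¹)³⁰ = a³⁰, (a³¹)³¹ = a²⁵, (a³¹)³² = a²⁰, (a³¹)³³ = a¹⁵, (a³¹)³⁴ = a¹⁰, (a³¹)³⁵ = a⁵, (a³¹)³⁶ = e.
The smallest positive k with (a³¹)ᵏ = e is 36.

Answer: 36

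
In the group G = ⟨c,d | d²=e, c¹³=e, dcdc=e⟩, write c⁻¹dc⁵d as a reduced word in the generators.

Multiply left to right, reducing at each step:
  (c¹²) · d = c¹²d
  (c¹²d) · c⁵ = c⁷d
  (c⁷d) · d = c⁷

Answer: c⁷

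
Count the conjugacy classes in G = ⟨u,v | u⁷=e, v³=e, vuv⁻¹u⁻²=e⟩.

The conjugacy classes (representative and size) are:
  [e] (size 1), [u²] (size 3), [u⁵] (size 3), [v] (size 7), [v²] (size 7).
Class equation: 1 + 3 + 3 + 7 + 7 = 21 = |G|. So G has 5 conjugacy classes.

Answer: 5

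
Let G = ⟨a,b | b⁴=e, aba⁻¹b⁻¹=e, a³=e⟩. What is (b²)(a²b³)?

Compute (b²) · (a²b³) by multiplying left to right and reducing via the relations at each step:
  (b²) · a² = a²b²
  (a²b²) · b³ = a²b

Answer: a²b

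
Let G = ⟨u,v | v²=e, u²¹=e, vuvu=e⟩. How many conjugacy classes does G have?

The conjugacy classes (representative and size) are:
  [e] (size 1), [u²⁰] (size 2), [u²] (size 2), [u³] (size 2), [u¹⁷] (size 2), [u⁵] (size 2), [u⁶] (size 2), [u⁷] (size 2), [u⁸] (size 2), [u⁹] (size 2), [u¹⁰] (size 2), [v] (size 21).
Class equation: 1 + 2 + 2 + 2 + 2 + 2 + 2 + 2 + 2 + 2 + 2 + 21 = 42 = |G|. So G has 12 conjugacy classes.

Answer: 12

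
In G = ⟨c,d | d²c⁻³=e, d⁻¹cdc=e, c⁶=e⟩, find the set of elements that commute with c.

⟨c⟩ ⊆ C_G(c) since powers of c commute with c; so |C_G(c)| ≥ |⟨c⟩| = 6.
By orbit–stabilizer, |C_G(c)| = |G| / |conj. class of c| = 12 / 2 = 6.
The 6 elements commuting with c are {e, c, c², c³, c⁴, c⁵}.

Answer: {e, c, c², c³, c⁴, c⁵}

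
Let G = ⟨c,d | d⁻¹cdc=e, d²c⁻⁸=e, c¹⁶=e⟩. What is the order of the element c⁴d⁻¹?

Compute successive powers until reaching e:
  (c⁴d⁻¹)¹ = c⁴d⁻¹, (c⁴d⁻¹)² = c⁸, (c⁴d⁻¹)³ = c⁴d, (c⁴d⁻¹)⁴ = e.
The smallest positive k with (c⁴d⁻¹)ᵏ = e is 4.

Answer: 4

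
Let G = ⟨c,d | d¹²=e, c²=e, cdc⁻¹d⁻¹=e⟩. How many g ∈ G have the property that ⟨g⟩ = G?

⟨g⟩ = G would require ord(g) = |G| = 24, but the maximum element order in G is 12 < 24. So G is not cyclic and no single element generates it: the count is 0.

Answer: 0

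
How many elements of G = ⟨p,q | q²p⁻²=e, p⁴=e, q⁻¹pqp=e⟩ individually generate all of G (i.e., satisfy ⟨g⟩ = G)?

⟨g⟩ = G would require ord(g) = |G| = 8, but the maximum element order in G is 4 < 8. So G is not cyclic and no single element generates it: the count is 0.

Answer: 0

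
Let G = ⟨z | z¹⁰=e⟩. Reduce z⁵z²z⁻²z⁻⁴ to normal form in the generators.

Multiply left to right, reducing at each step:
  (z⁵) · z² = z⁷
  (z⁷) · z⁻² = z⁵
  (z⁵) · z⁻⁴ = z

Answer: z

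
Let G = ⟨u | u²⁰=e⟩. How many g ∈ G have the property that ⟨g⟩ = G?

G is cyclic of order 20. An element generates G iff its order is 20, and a cyclic group of order 20 has exactly φ(20) = 8 such elements.

Answer: 8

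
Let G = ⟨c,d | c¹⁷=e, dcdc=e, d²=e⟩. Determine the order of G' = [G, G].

G' = [G, G] is generated by all commutators. The generator-pair commutators are: [c, d] = c².
The subgroup they normally generate is {e, c, c², c³, c⁴, c⁵, c⁶, c⁷, c⁸, c⁹, c¹⁰, c¹¹, c¹², c¹³, c¹⁴, c¹⁵, c¹⁶}, of order 17.
Check: |G/G'| = 34/17 = 2 is the order of the abelianisation.

Answer: 17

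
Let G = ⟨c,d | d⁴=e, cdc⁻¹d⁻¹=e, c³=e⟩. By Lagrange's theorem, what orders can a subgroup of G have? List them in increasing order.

|G| = 12 = 2² · 3. By Lagrange's theorem the order of any subgroup divides 12; the divisors of 12 are 1, 2, 3, 4, 6, 12.

Answer: 1, 2, 3, 4, 6, 12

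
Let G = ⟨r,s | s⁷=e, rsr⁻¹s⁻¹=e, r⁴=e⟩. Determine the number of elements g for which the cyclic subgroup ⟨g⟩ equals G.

G is cyclic of order 28. An element generates G iff its order is 28, and a cyclic group of order 28 has exactly φ(28) = 12 such elements.

Answer: 12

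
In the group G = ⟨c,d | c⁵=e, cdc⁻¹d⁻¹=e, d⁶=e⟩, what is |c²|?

Compute successive powers until reaching e:
  (c²)¹ = c², (c²)² = c⁴, (c²)³ = c, (c²)⁴ = c³, (c²)⁵ = e.
The smallest positive k with (c²)ᵏ = e is 5.

Answer: 5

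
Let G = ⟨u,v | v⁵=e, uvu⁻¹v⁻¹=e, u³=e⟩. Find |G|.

Enumerate words in the generators, reducing via the relations: the distinct elements are
  {e, u, v, uv, u², v², v³, v⁴, uv², uv³, uv⁴, u²v, u²v², u²v³, u²v⁴}.
No further products give new elements, so |G| = 15.

Answer: 15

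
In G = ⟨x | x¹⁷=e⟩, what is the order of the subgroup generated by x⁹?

|⟨x⁹⟩| equals the order of x⁹. Compute successive powers until reaching e:
  (x⁹)¹ = x⁹, (x⁹)² = x, (x⁹)³ = x¹⁰, (x⁹)⁴ = x², (x⁹)⁵ = x¹¹, (x⁹)⁶ = x³, (x⁹)⁷ = x¹², (x⁹)⁸ = x⁴, (x⁹)⁹ = x¹³, (x⁹)¹⁰ = x⁵, (x⁹)¹¹ = x¹⁴, (x⁹)¹² = x⁶, (x⁹)¹³ = x¹⁵, (x⁹)¹⁴ = x⁷, (x⁹)¹⁵ = x¹⁶, (x⁹)¹⁶ = x⁸, (x⁹)¹⁷ = e.
The smallest positive k with (x⁹)ᵏ = e is 17, so |⟨x⁹⟩| = 17.

Answer: 17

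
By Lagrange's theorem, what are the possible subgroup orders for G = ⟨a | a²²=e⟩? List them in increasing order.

|G| = 22 = 2 · 11. By Lagrange's theorem the order of any subgroup divides 22; the divisors of 22 are 1, 2, 11, 22.

Answer: 1, 2, 11, 22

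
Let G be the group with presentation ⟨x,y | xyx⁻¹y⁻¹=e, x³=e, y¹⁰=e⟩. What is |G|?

Enumerate words in the generators, reducing via the relations: the distinct elements are
  {e, x, y, xy, x², y², y³, y⁴, y⁵, y⁶, y⁷, y⁸, y⁹, xy², xy³, xy⁴, xy⁵, xy⁶, xy⁷, xy⁸, xy⁹, x²y, x²y², x²y³, x²y⁴, x²y⁵, x²y⁶, x²y⁷, x²y⁸, x²y⁹}.
No further products give new elements, so |G| = 30.

Answer: 30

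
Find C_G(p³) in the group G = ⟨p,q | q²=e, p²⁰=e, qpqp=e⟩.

⟨p³⟩ ⊆ C_G(p³) since powers of p³ commute with p³; so |C_G(p³)| ≥ |⟨p³⟩| = 20.
By orbit–stabilizer, |C_G(p³)| = |G| / |conj. class of p³| = 40 / 2 = 20.
The 20 elements commuting with p³ are {e, p, p², p³, p⁴, p⁵, p⁶, p⁷, p⁸, p⁹, p¹⁰, p¹¹, p¹², p¹³, p¹⁴, p¹⁵, p¹⁶, p¹⁷, p¹⁸, p¹⁹}.

Answer: {e, p, p², p³, p⁴, p⁵, p⁶, p⁷, p⁸, p⁹, p¹⁰, p¹¹, p¹², p¹³, p¹⁴, p¹⁵, p¹⁶, p¹⁷, p¹⁸, p¹⁹}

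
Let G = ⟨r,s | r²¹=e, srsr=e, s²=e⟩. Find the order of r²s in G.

Compute successive powers until reaching e:
  (r²s)¹ = r²s, (r²s)² = e.
The smallest positive k with (r²s)ᵏ = e is 2.

Answer: 2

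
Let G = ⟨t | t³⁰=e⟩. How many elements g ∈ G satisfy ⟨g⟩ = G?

G is cyclic of order 30. An element generates G iff its order is 30, and a cyclic group of order 30 has exactly φ(30) = 8 such elements.

Answer: 8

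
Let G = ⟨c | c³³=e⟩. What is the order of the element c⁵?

Compute successive powers until reaching e:
  (c⁵)¹ = c⁵, (c⁵)² = c¹⁰, (c⁵)³ = c¹⁵, (c⁵)⁴ = c²⁰, (c⁵)⁵ = c²⁵, (c⁵)⁶ = c³⁰, (c⁵)⁷ = c², (c⁵)⁸ = c⁷, (c⁵)⁹ = c¹², (c⁵)¹⁰ = c¹⁷, (c⁵)¹¹ = c²², (c⁵)¹² = c²⁷, (c⁵)¹³ = c³², (c⁵)¹⁴ = c⁴, (c⁵)¹⁵ = c⁹, (c⁵)¹⁶ = c¹⁴, (c⁵)¹⁷ = c¹⁹, (c⁵)¹⁸ = c²⁴, (c⁵)¹⁹ = c²⁹, (c⁵)²⁰ = c, (c⁵)²¹ = c⁶, (c⁵)²² = c¹¹, (c⁵)²³ = c¹⁶, (c⁵)²⁴ = c²¹, (c⁵)²⁵ = c²⁶, (c⁵)²⁶ = c³¹, (c⁵)²⁷ = c³, (c⁵)²⁸ = c⁸, (c⁵)²⁹ = c¹³, (c⁵)³⁰ = c¹⁸, (c⁵)³¹ = c²³, (c⁵)³² = c²⁸, (c⁵)³³ = e.
The smallest positive k with (c⁵)ᵏ = e is 33.

Answer: 33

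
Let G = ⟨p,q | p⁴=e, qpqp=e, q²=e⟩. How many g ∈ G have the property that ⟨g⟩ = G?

⟨g⟩ = G would require ord(g) = |G| = 8, but the maximum element order in G is 4 < 8. So G is not cyclic and no single element generates it: the count is 0.

Answer: 0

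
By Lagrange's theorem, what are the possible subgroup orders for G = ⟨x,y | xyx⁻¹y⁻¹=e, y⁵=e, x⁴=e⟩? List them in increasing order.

|G| = 20 = 2² · 5. By Lagrange's theorem the order of any subgroup divides 20; the divisors of 20 are 1, 2, 4, 5, 10, 20.

Answer: 1, 2, 4, 5, 10, 20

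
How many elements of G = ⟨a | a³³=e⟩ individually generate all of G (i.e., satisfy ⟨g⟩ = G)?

G is cyclic of order 33. An element generates G iff its order is 33, and a cyclic group of order 33 has exactly φ(33) = 20 such elements.

Answer: 20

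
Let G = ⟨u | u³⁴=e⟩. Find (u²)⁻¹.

The order of (u²) is 17 (smallest k with (u²)ᵏ = e), so (u²)⁻¹ = (u²)¹⁶ = u³².
Check: (u²) · (u³²) → (u²) · u³² = e, giving e as required.

Answer: u³²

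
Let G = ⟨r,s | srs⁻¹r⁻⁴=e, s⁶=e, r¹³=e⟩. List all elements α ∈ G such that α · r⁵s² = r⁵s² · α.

⟨r⁵s²⟩ ⊆ C_G(r⁵s²) since powers of r⁵s² commute with r⁵s²; so |C_G(r⁵s²)| ≥ |⟨r⁵s²⟩| = 3.
By orbit–stabilizer, |C_G(r⁵s²)| = |G| / |conj. class of r⁵s²| = 78 / 13 = 6.
The 6 elements commuting with r⁵s² are {e, rs, r³s⁵, r⁵s², r⁷s⁴, r⁸s³}.

Answer: {e, rs, r³s⁵, r⁵s², r⁷s⁴, r⁸s³}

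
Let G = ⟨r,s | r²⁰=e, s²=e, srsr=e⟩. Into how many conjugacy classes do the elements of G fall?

The conjugacy classes (representative and size) are:
  [e] (size 1), [r] (size 2), [r¹⁸] (size 2), [r³] (size 2), [r⁴] (size 2), [r¹⁵] (size 2), [r¹⁴] (size 2), [r⁷] (size 2), [r¹²] (size 2), [r¹¹] (size 2), [r¹⁰] (size 1), [r¹⁸s] (size 10), [r⁵s] (size 10).
Class equation: 1 + 2 + 2 + 2 + 2 + 2 + 2 + 2 + 2 + 2 + 1 + 10 + 10 = 40 = |G|. So G has 13 conjugacy classes.

Answer: 13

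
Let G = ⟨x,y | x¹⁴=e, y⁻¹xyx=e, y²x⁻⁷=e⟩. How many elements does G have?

Enumerate words in the generators, reducing via the relations: the distinct elements are
  {e, x, y, xy, x², x³, x⁴, x⁵, x⁶, x⁷, x⁸, x⁹, x²y, x³y, x¹², x¹³, x¹¹, x¹⁰, x⁴y, x⁵y, x⁶y, y⁻¹, xy⁻¹, x²y⁻¹, x³y⁻¹, x⁴y⁻¹, x⁵y⁻¹, x⁶y⁻¹}.
No further products give new elements, so |G| = 28.

Answer: 28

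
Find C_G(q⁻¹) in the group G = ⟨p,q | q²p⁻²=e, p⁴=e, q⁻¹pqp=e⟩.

⟨q⁻¹⟩ ⊆ C_G(q⁻¹) since powers of q⁻¹ commute with q⁻¹; so |C_G(q⁻¹)| ≥ |⟨q⁻¹⟩| = 4.
By orbit–stabilizer, |C_G(q⁻¹)| = |G| / |conj. class of q⁻¹| = 8 / 2 = 4.
The 4 elements commuting with q⁻¹ are {e, p², q, q⁻¹}.

Answer: {e, p², q, q⁻¹}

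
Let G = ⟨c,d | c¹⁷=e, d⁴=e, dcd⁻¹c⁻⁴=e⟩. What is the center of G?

An element z ∈ Z(G) iff z commutes with every generator.
For example e is central: e·c = c = c·e; e·d = d = d·e.
Whereas c ∉ Z(G) since c·d = cd ≠ c⁴d = d·c.
Checking each of the 68 elements this way gives Z(G) = {e}, of order 1.

Answer: {e}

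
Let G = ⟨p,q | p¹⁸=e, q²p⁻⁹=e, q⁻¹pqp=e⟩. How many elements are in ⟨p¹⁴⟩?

|⟨p¹⁴⟩| equals the order of p¹⁴. Compute successive powers until reaching e:
  (p¹⁴)¹ = p¹⁴, (p¹⁴)² = p¹⁰, (p¹⁴)³ = p⁶, (p¹⁴)⁴ = p², (p¹⁴)⁵ = p¹⁶, (p¹⁴)⁶ = p¹², (p¹⁴)⁷ = p⁸, (p¹⁴)⁸ = p⁴, (p¹⁴)⁹ = e.
The smallest positive k with (p¹⁴)ᵏ = e is 9, so |⟨p¹⁴⟩| = 9.

Answer: 9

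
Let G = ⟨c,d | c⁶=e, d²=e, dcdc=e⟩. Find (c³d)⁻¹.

The order of (c³d) is 2 (smallest k with (c³d)ᵏ = e), so (c³d)⁻¹ = (c³d)¹ = c³d.
Check: (c³d) · (c³d) → (c³d) · c³ = d;   d · d = e, giving e as required.

Answer: c³d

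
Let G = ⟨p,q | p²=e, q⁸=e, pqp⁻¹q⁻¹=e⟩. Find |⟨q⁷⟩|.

|⟨q⁷⟩| equals the order of q⁷. Compute successive powers until reaching e:
  (q⁷)¹ = q⁷, (q⁷)² = q⁶, (q⁷)³ = q⁵, (q⁷)⁴ = q⁴, (q⁷)⁵ = q³, (q⁷)⁶ = q², (q⁷)⁷ = q, (q⁷)⁸ = e.
The smallest positive k with (q⁷)ᵏ = e is 8, so |⟨q⁷⟩| = 8.

Answer: 8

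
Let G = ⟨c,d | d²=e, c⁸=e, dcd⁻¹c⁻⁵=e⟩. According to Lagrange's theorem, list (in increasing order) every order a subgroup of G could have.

|G| = 16 = 2⁴. By Lagrange's theorem the order of any subgroup divides 16; the divisors of 16 are 1, 2, 4, 8, 16.

Answer: 1, 2, 4, 8, 16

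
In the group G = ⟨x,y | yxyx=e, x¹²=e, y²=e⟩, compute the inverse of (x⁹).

The order of (x⁹) is 4 (smallest k with (x⁹)ᵏ = e), so (x⁹)⁻¹ = (x⁹)³ = x³.
Check: (x⁹) · (x³) → (x⁹) · x³ = e, giving e as required.

Answer: x³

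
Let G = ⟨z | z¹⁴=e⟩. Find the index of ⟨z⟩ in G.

First find ord(z) by computing successive powers:
  z¹ = z, z² = z², z³ = z³, z⁴ = z⁴, z⁵ = z⁵, z⁶ = z⁶, z⁷ = z⁷, z⁸ = z⁸, z⁹ = z⁹, z¹⁰ = z¹⁰, z¹¹ = z¹¹, z¹² = z¹², z¹³ = z¹³, z¹⁴ = e.
So |⟨z⟩| = ord(z) = 14. With |G| = 14, by Lagrange [G : ⟨z⟩] = 14/14 = 1.

Answer: 1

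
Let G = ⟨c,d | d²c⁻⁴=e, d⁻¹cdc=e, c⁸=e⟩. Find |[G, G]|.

G' = [G, G] is generated by all commutators. The generator-pair commutators are: [c, d] = c².
The subgroup they normally generate is {e, c², c⁴, c⁶}, of order 4.
Check: |G/G'| = 16/4 = 4 is the order of the abelianisation.

Answer: 4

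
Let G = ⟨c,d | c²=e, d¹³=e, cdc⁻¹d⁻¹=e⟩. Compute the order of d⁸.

Compute successive powers until reaching e:
  (d⁸)¹ = d⁸, (d⁸)² = d³, (d⁸)³ = d¹¹, (d⁸)⁴ = d⁶, (d⁸)⁵ = d, (d⁸)⁶ = d⁹, (d⁸)⁷ = d⁴, (d⁸)⁸ = d¹², (d⁸)⁹ = d⁷, (d⁸)¹⁰ = d², (d⁸)¹¹ = d¹⁰, (d⁸)¹² = d⁵, (d⁸)¹³ = e.
The smallest positive k with (d⁸)ᵏ = e is 13.

Answer: 13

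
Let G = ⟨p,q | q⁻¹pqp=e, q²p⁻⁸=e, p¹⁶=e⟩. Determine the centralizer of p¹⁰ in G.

⟨p¹⁰⟩ ⊆ C_G(p¹⁰) since powers of p¹⁰ commute with p¹⁰; so |C_G(p¹⁰)| ≥ |⟨p¹⁰⟩| = 8.
By orbit–stabilizer, |C_G(p¹⁰)| = |G| / |conj. class of p¹⁰| = 32 / 2 = 16.
The 16 elements commuting with p¹⁰ are {e, p, p², p³, p⁴, p⁵, p⁶, p⁷, p⁸, p⁹, p¹⁰, p¹¹, p¹², p¹³, p¹⁴, p¹⁵}.

Answer: {e, p, p², p³, p⁴, p⁵, p⁶, p⁷, p⁸, p⁹, p¹⁰, p¹¹, p¹², p¹³, p¹⁴, p¹⁵}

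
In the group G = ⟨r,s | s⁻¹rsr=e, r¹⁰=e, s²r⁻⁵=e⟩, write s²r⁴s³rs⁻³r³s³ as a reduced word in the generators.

Multiply left to right, reducing at each step:
  (r⁵) · r⁴ = r⁹
  (r⁹) · s³ = r⁴s
  (r⁴s) · r = r³s
  (r³s) · s⁻³ = r⁸
  (r⁸) · r³ = r
  r · s³ = rs⁻¹

Answer: rs⁻¹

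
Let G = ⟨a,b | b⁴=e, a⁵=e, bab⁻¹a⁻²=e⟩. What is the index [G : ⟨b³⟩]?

First find ord(b³) by computing successive powers:
  (b³)¹ = b³, (b³)² = b², (b³)³ = b, (b³)⁴ = e.
So |⟨b³⟩| = ord(b³) = 4. With |G| = 20, by Lagrange [G : ⟨b³⟩] = 20/4 = 5.

Answer: 5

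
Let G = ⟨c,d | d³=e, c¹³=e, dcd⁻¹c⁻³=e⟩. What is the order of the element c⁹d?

Compute successive powers until reaching e:
  (c⁹d)¹ = c⁹d, (c⁹d)² = c¹⁰d², (c⁹d)³ = e.
The smallest positive k with (c⁹d)ᵏ = e is 3.

Answer: 3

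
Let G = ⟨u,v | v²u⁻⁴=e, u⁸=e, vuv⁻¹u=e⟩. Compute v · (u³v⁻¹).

Compute v · (u³v⁻¹) by multiplying left to right and reducing via the relations at each step:
  v · u³ = uv⁻¹
  (uv⁻¹) · v⁻¹ = u⁵

Answer: u⁵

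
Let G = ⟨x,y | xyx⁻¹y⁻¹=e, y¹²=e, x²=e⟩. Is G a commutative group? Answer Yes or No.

Each pair of generators commutes: x·y = xy = y·x. Since the generators pairwise commute, every element of G commutes with every other, so G is abelian.

Answer: Yes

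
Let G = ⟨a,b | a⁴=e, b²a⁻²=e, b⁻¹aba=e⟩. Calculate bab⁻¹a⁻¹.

[b, a] = b·a·b⁻¹·a⁻¹.
  b · a = ab⁻¹
  (ab⁻¹) · (b⁻¹) = a³
  (a³) · (a³) = a²

Answer: a²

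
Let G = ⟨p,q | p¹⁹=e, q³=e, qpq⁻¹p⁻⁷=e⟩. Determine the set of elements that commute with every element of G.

An element z ∈ Z(G) iff z commutes with every generator.
For example e is central: e·p = p = p·e; e·q = q = q·e.
Whereas p ∉ Z(G) since p·q = pq ≠ p⁷q = q·p.
Checking each of the 57 elements this way gives Z(G) = {e}, of order 1.

Answer: {e}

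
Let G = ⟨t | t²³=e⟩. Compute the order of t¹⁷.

Compute successive powers until reaching e:
  (t¹⁷)¹ = t¹⁷, (t¹⁷)² = t¹¹, (t¹⁷)³ = t⁵, (t¹⁷)⁴ = t²², (t¹⁷)⁵ = t¹⁶, (t¹⁷)⁶ = t¹⁰, (t¹⁷)⁷ = t⁴, (t¹⁷)⁸ = t²¹, (t¹⁷)⁹ = t¹⁵, (t¹⁷)¹⁰ = t⁹, (t¹⁷)¹¹ = t³, (t¹⁷)¹² = t²⁰, (t¹⁷)¹³ = t¹⁴, (t¹⁷)¹⁴ = t⁸, (t¹⁷)¹⁵ = t², (t¹⁷)¹⁶ = t¹⁹, (t¹⁷)¹⁷ = t¹³, (t¹⁷)¹⁸ = t⁷, (t¹⁷)¹⁹ = t, (t¹⁷)²⁰ = t¹⁸, (t¹⁷)²¹ = t¹², (t¹⁷)²² = t⁶, (t¹⁷)²³ = e.
The smallest positive k with (t¹⁷)ᵏ = e is 23.

Answer: 23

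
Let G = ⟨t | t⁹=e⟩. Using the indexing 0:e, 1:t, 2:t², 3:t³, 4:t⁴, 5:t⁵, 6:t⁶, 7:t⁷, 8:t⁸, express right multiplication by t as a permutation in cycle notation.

(0 1 2 3 4 5 6 7 8)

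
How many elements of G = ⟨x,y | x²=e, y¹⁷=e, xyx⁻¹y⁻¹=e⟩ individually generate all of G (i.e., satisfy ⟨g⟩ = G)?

G is cyclic of order 34. An element generates G iff its order is 34, and a cyclic group of order 34 has exactly φ(34) = 16 such elements.

Answer: 16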